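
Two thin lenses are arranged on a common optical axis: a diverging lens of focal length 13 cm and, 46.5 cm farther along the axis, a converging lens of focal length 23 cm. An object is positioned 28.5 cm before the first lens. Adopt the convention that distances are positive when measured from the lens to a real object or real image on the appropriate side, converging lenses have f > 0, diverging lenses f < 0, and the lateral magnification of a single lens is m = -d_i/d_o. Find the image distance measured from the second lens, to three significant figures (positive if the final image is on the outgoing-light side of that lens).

Applying the thin-lens equation to the first lens, 1/(-13) = 1/28.5 + 1/d_i1, which gives d_i1 = -8.928 cm.
With d_i1 < 0 the first image is virtual and lies on the object side; the object distance for lens 2 is d_o2 = 46.5 - (-8.928) = 55.428 cm.
Applying the thin-lens equation again with f_2 = 23 cm and d_o2 = 55.428 cm gives d_i2 = 39.313 cm.

39.3 cm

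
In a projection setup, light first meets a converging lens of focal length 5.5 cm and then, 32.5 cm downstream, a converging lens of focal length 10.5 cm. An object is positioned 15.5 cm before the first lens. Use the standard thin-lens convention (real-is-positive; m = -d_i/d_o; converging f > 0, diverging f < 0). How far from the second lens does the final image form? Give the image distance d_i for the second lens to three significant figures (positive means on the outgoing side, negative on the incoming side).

18.7 cm

Lens 1: 1/d_i1 = 1/f_1 - 1/d_o1 = 1/5.5 - 1/15.5 = 0.11730 cm^-1, so d_i1 = 8.525 cm.
Object distance for lens 2: d_o2 = 32.5 - 8.525 = 23.975 cm.
Lens 2: 1/d_i2 = 1/f_2 - 1/d_o2 = 1/10.5 - 1/(23.975) = 0.05353 cm^-1, so d_i2 = 18.682 cm.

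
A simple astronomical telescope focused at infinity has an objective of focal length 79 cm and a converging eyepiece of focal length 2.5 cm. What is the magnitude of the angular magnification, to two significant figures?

32

|M| = f_obj/|f_eye| = 79/2.5 = 31.600.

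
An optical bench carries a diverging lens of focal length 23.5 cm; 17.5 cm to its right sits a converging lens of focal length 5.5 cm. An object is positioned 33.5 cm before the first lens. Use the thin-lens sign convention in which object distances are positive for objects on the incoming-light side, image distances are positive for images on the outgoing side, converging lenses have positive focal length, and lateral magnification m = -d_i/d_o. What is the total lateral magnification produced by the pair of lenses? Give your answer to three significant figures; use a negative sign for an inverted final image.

-0.0879

Applying the thin-lens equation to the first lens, 1/(-23.5) = 1/33.5 + 1/d_i1, which gives d_i1 = -13.811 cm.
Its lateral magnification is m_1 = -d_i1/d_o1 = -(-13.811)/33.5 = 0.4123.
The intermediate image is virtual, 13.811 cm to the left of lens 1, so d_o2 = L - d_i1 = 17.5 - (-13.811) = 31.311 cm.
Applying the thin-lens equation again with f_2 = 5.5 cm and d_o2 = 31.311 cm gives d_i2 = 6.672 cm.
m_2 = -(6.672)/(31.311) = -0.2131.
Overall magnification: m = m_1 m_2 = -0.0879.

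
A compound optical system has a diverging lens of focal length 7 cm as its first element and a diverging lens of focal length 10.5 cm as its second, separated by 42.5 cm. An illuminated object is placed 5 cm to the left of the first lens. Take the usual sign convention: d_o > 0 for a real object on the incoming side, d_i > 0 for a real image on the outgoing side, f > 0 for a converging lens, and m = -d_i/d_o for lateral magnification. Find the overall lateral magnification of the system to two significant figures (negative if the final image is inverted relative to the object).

0.11

First lens: d_i1 = 1/(1/(-7) - 1/5) = -2.917 cm.
m_1 = -(-2.917)/5 = 0.5833.
The intermediate image is virtual, 2.917 cm to the left of lens 1, so d_o2 = L - d_i1 = 42.5 - (-2.917) = 45.417 cm.
Second lens: d_i2 = 1/(1/(-10.5) - 1/(45.417)) = -8.528 cm.
m_2 = -(-8.528)/(45.417) = 0.1878.
The system's lateral magnification is m_1 m_2 = (0.5833)(0.1878) = 0.1095.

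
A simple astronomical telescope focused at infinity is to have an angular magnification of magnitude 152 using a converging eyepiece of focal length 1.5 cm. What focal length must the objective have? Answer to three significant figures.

228 cm

|M| = f_obj/|f_eye|, so f_obj = |M| x |f_eye| = 152.0 x 1.5 = 228.000 cm.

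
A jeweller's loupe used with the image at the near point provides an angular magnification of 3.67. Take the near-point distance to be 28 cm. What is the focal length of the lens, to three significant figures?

For the image at the near point, M = 1 + D/f.
f = D/(M - 1) = 28/(3.67 - 1) = 10.487 cm.

10.5 cm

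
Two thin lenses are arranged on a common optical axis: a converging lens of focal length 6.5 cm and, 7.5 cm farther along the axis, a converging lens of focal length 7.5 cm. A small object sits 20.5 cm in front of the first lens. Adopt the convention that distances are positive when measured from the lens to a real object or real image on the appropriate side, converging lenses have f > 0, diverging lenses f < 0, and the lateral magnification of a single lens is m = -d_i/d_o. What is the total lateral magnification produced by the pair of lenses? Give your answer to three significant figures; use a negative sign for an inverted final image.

-0.366

Lens 1: 1/d_i1 = 1/f_1 - 1/d_o1 = 1/6.5 - 1/20.5 = 0.10507 cm^-1, so d_i1 = 9.518 cm.
m_1 = -(9.518)/20.5 = -0.4643.
This image would form 9.518 cm past lens 1, i.e. 2.018 cm beyond lens 2, so it is a virtual object for lens 2: d_o2 = 7.5 - 9.518 = -2.018 cm.
Lens 2: 1/d_i2 = 1/f_2 - 1/d_o2 = 1/7.5 - 1/(-2.018) = 0.62891 cm^-1, so d_i2 = 1.590 cm.
m_2 = -(1.590)/(-2.018) = 0.7880.
The system's lateral magnification is m_1 m_2 = (-0.4643)(0.7880) = -0.3659.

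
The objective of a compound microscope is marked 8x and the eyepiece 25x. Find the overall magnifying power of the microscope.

The overall magnification of a compound microscope is the product of the objective and eyepiece magnifications:
M = M_obj x M_eye = 8 x 25 = 200.

200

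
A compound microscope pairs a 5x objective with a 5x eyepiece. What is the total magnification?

The overall magnification of a compound microscope is the product of the objective and eyepiece magnifications:
M = M_obj x M_eye = 5 x 5 = 25.

25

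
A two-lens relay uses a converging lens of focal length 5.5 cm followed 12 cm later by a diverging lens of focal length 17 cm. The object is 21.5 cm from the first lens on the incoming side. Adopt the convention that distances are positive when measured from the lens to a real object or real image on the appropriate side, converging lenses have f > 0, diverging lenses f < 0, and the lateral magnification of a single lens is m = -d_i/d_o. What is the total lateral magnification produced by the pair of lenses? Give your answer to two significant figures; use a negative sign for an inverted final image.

Lens 1: 1/d_i1 = 1/f_1 - 1/d_o1 = 1/5.5 - 1/21.5 = 0.13531 cm^-1, so d_i1 = 7.391 cm.
m_1 = -(7.391)/21.5 = -0.3438.
Object distance for lens 2: d_o2 = 12 - 7.391 = 4.609 cm.
Lens 2: 1/d_i2 = 1/f_2 - 1/d_o2 = 1/(-17) - 1/(4.609) = -0.27577 cm^-1, so d_i2 = -3.626 cm.
m_2 = -(-3.626)/(4.609) = 0.7867.
The system's lateral magnification is m_1 m_2 = (-0.3438)(0.7867) = -0.2704.

-0.27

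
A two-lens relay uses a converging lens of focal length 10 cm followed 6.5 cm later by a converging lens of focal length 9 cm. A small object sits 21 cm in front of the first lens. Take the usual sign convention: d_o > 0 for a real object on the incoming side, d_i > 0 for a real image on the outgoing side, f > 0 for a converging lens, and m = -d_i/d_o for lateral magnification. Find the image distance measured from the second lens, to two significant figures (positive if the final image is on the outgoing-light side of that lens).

5.2 cm

Applying the thin-lens equation to the first lens, 1/10 = 1/21 + 1/d_i1, which gives d_i1 = 19.091 cm.
Since 19.091 cm > 6.5 cm, the first image lies past the second lens and serves as a virtual object: d_o2 = L - d_i1 = -12.591 cm.
Applying the thin-lens equation again with f_2 = 9 cm and d_o2 = -12.591 cm gives d_i2 = 5.248 cm.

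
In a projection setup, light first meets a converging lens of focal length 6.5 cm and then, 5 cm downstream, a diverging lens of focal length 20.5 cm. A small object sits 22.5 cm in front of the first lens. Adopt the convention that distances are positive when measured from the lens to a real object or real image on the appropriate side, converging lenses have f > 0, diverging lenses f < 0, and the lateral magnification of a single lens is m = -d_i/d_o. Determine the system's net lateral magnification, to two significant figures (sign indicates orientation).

-0.51

Applying the thin-lens equation to the first lens, 1/6.5 = 1/22.5 + 1/d_i1, which gives d_i1 = 9.141 cm.
Its lateral magnification is m_1 = -d_i1/d_o1 = -(9.141)/22.5 = -0.4062.
Since 9.141 cm > 5 cm, the first image lies past the second lens and serves as a virtual object: d_o2 = L - d_i1 = -4.141 cm.
Applying the thin-lens equation again with f_2 = -20.5 cm and d_o2 = -4.141 cm gives d_i2 = 5.189 cm.
m_2 = -(5.189)/(-4.141) = 1.2531.
Total m = m_1 x m_2 = (-0.4062)(1.2531) = -0.5091.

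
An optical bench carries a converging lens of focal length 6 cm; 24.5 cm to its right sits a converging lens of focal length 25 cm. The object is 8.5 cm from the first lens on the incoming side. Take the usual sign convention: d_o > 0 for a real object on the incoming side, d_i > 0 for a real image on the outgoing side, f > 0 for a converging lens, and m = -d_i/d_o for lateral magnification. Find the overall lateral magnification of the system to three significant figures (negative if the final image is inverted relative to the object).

-2.87

First lens: d_i1 = 1/(1/6 - 1/8.5) = 20.400 cm.
m_1 = -(20.400)/8.5 = -2.4000.
Object distance for lens 2: d_o2 = 24.5 - 20.400 = 4.100 cm.
Second lens: d_i2 = 1/(1/25 - 1/(4.100)) = -4.904 cm.
m_2 = -(-4.904)/(4.100) = 1.1962.
The system's lateral magnification is m_1 m_2 = (-2.4000)(1.1962) = -2.8708.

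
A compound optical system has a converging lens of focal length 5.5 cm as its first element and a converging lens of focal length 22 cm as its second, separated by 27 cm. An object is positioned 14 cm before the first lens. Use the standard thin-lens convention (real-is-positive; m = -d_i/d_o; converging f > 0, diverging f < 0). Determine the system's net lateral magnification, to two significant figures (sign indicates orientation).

-3.5

Applying the thin-lens equation to the first lens, 1/5.5 = 1/14 + 1/d_i1, which gives d_i1 = 9.059 cm.
Its lateral magnification is m_1 = -d_i1/d_o1 = -(9.059)/14 = -0.6471.
Object distance for lens 2: d_o2 = 27 - 9.059 = 17.941 cm.
Applying the thin-lens equation again with f_2 = 22 cm and d_o2 = 17.941 cm gives d_i2 = -97.246 cm.
m_2 = -(-97.246)/(17.941) = 5.4203.
The system's lateral magnification is m_1 m_2 = (-0.6471)(5.4203) = -3.5072.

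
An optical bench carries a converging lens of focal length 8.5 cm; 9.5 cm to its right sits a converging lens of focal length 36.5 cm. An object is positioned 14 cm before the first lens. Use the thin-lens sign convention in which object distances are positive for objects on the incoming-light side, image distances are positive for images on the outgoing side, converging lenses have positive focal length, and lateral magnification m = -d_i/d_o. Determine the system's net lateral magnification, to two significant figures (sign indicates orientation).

Applying the thin-lens equation to the first lens, 1/8.5 = 1/14 + 1/d_i1, which gives d_i1 = 21.636 cm.
Its lateral magnification is m_1 = -d_i1/d_o1 = -(21.636)/14 = -1.5455.
Since 21.636 cm > 9.5 cm, the first image lies past the second lens and serves as a virtual object: d_o2 = L - d_i1 = -12.136 cm.
Applying the thin-lens equation again with f_2 = 36.5 cm and d_o2 = -12.136 cm gives d_i2 = 9.108 cm.
m_2 = -(9.108)/(-12.136) = 0.7505.
The system's lateral magnification is m_1 m_2 = (-1.5455)(0.7505) = -1.1598.

-1.2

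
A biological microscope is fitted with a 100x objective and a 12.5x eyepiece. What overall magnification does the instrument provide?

The overall magnification of a compound microscope is the product of the objective and eyepiece magnifications:
M = M_obj x M_eye = 100 x 12.5 = 1250.

1250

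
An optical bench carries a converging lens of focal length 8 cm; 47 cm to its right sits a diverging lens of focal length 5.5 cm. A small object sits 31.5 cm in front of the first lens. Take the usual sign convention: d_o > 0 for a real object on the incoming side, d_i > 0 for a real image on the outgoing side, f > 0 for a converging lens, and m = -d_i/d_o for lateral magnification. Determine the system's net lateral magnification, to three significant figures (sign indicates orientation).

-0.0448

Applying the thin-lens equation to the first lens, 1/8 = 1/31.5 + 1/d_i1, which gives d_i1 = 10.723 cm.
Its lateral magnification is m_1 = -d_i1/d_o1 = -(10.723)/31.5 = -0.3404.
Object distance for lens 2: d_o2 = 47 - 10.723 = 36.277 cm.
Applying the thin-lens equation again with f_2 = -5.5 cm and d_o2 = 36.277 cm gives d_i2 = -4.776 cm.
m_2 = -(-4.776)/(36.277) = 0.1317.
Overall magnification: m = m_1 m_2 = -0.0448.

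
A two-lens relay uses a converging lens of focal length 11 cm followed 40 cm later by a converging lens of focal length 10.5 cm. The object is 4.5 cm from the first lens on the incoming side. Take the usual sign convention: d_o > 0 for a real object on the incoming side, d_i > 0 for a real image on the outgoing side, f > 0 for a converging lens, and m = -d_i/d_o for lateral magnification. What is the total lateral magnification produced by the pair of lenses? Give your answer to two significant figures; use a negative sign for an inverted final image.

-0.48

Applying the thin-lens equation to the first lens, 1/11 = 1/4.5 + 1/d_i1, which gives d_i1 = -7.615 cm.
Its lateral magnification is m_1 = -d_i1/d_o1 = -(-7.615)/4.5 = 1.6923.
With d_i1 < 0 the first image is virtual and lies on the object side; the object distance for lens 2 is d_o2 = 40 - (-7.615) = 47.615 cm.
Applying the thin-lens equation again with f_2 = 10.5 cm and d_o2 = 47.615 cm gives d_i2 = 13.470 cm.
m_2 = -(13.470)/(47.615) = -0.2829.
Total m = m_1 x m_2 = (1.6923)(-0.2829) = -0.4788.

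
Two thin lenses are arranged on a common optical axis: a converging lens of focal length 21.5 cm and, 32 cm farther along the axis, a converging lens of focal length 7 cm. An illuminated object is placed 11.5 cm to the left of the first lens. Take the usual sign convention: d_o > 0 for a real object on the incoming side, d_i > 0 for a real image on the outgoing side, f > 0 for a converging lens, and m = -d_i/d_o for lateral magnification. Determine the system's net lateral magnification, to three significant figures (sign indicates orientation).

Lens 1: 1/d_i1 = 1/f_1 - 1/d_o1 = 1/21.5 - 1/11.5 = -0.04044 cm^-1, so d_i1 = -24.725 cm.
m_1 = -(-24.725)/11.5 = 2.1500.
The intermediate image is virtual, 24.725 cm to the left of lens 1, so d_o2 = L - d_i1 = 32 - (-24.725) = 56.725 cm.
Lens 2: 1/d_i2 = 1/f_2 - 1/d_o2 = 1/7 - 1/(56.725) = 0.12523 cm^-1, so d_i2 = 7.985 cm.
m_2 = -(7.985)/(56.725) = -0.1408.
The system's lateral magnification is m_1 m_2 = (2.1500)(-0.1408) = -0.3027.

-0.303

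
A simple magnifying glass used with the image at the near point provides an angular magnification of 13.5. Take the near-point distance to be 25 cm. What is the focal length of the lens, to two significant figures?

For the image at the near point, M = 1 + D/f.
f = D/(M - 1) = 25/(13.5 - 1) = 2.000 cm.

2.0 cm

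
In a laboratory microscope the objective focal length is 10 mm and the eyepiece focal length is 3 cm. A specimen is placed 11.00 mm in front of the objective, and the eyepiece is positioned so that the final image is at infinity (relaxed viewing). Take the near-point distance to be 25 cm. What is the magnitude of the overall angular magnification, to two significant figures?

Convert to cm: f_obj = 10 mm = 1 cm; d_o = 11.00 mm = 1.10 cm.
Objective: 1/d_i = 1/f_obj - 1/d_o = 1/1 - 1/1.10 = 0.09091 cm^-1, so d_i = 11.000 cm.
m_obj = -d_i/d_o = -11.000/1.10 = -10.000.
Eyepiece angular magnification (image at infinity): M_eye = D/f_e = 25/3 = 8.333.
Overall M = m_obj x M_eye = (-10.000)(8.333) = -83.33.
|M| = 83.33.

83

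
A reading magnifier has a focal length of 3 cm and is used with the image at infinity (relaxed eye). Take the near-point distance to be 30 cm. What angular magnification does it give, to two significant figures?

10

M = D/f = 30/3 = 10.000.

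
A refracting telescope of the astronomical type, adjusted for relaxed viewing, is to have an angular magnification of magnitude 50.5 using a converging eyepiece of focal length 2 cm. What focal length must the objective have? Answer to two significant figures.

100 cm

|M| = f_obj/|f_eye|, so f_obj = |M| x |f_eye| = 50.5 x 2 = 101.000 cm.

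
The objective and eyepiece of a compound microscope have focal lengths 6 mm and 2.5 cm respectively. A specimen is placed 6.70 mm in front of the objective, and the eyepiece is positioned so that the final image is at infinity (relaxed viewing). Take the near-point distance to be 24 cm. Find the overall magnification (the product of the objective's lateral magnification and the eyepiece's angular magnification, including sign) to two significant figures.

-82

Convert to cm: f_obj = 6 mm = 0.6 cm; d_o = 6.70 mm = 0.67 cm.
Objective: 1/d_i = 1/f_obj - 1/d_o = 1/0.6 - 1/0.67 = 0.17413 cm^-1, so d_i = 5.743 cm.
m_obj = -d_i/d_o = -5.743/0.67 = -8.571.
Eyepiece angular magnification (image at infinity): M_eye = D/f_e = 24/2.5 = 9.600.
Overall M = m_obj x M_eye = (-8.571)(9.600) = -82.29.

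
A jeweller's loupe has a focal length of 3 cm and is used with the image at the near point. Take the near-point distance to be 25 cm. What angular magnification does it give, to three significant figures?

9.33

M = 1 + D/f = 1 + 25/3 = 9.333.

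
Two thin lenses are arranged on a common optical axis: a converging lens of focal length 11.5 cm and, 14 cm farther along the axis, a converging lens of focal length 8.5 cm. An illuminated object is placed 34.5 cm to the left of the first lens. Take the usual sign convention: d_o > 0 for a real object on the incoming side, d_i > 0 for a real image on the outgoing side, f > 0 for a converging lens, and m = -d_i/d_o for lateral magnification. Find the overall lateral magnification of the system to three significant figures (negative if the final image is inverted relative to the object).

Lens 1: 1/d_i1 = 1/f_1 - 1/d_o1 = 1/11.5 - 1/34.5 = 0.05797 cm^-1, so d_i1 = 17.250 cm.
m_1 = -(17.250)/34.5 = -0.5000.
This image would form 17.250 cm past lens 1, i.e. 3.250 cm beyond lens 2, so it is a virtual object for lens 2: d_o2 = 14 - 17.250 = -3.250 cm.
Lens 2: 1/d_i2 = 1/f_2 - 1/d_o2 = 1/8.5 - 1/(-3.250) = 0.42534 cm^-1, so d_i2 = 2.351 cm.
m_2 = -(2.351)/(-3.250) = 0.7234.
The system's lateral magnification is m_1 m_2 = (-0.5000)(0.7234) = -0.3617.

-0.362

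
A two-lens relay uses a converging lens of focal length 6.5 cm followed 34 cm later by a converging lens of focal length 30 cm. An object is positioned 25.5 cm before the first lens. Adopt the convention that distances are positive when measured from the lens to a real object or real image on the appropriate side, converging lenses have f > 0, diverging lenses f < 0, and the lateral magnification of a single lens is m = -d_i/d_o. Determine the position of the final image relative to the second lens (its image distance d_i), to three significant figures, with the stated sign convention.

Lens 1: 1/d_i1 = 1/f_1 - 1/d_o1 = 1/6.5 - 1/25.5 = 0.11463 cm^-1, so d_i1 = 8.724 cm.
The intermediate image is 8.724 cm to the right of lens 1, so d_o2 = L - d_i1 = 34 - 8.724 = 25.276 cm.
Lens 2: 1/d_i2 = 1/f_2 - 1/d_o2 = 1/30 - 1/(25.276) = -0.00623 cm^-1, so d_i2 = -160.529 cm.

-161 cm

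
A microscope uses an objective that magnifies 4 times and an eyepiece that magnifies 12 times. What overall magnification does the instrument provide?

The overall magnification of a compound microscope is the product of the objective and eyepiece magnifications:
M = M_obj x M_eye = 4 x 12 = 48.

48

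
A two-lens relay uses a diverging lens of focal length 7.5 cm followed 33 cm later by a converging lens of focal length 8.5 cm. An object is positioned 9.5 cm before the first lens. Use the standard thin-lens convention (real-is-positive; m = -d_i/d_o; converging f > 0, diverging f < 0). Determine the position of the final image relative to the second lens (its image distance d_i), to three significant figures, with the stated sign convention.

11.0 cm

Lens 1: 1/d_i1 = 1/f_1 - 1/d_o1 = 1/(-7.5) - 1/9.5 = -0.23860 cm^-1, so d_i1 = -4.191 cm.
With d_i1 < 0 the first image is virtual and lies on the object side; the object distance for lens 2 is d_o2 = 33 - (-4.191) = 37.191 cm.
Lens 2: 1/d_i2 = 1/f_2 - 1/d_o2 = 1/8.5 - 1/(37.191) = 0.09076 cm^-1, so d_i2 = 11.018 cm.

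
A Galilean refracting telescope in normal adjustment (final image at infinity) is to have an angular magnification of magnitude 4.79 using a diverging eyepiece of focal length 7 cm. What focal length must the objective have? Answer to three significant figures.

|M| = f_obj/|f_eye|, so f_obj = |M| x |f_eye| = 4.79 x 7 = 33.530 cm.

33.5 cm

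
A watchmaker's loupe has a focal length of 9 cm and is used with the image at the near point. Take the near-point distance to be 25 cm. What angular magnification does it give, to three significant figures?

M = 1 + D/f = 1 + 25/9 = 3.778.

3.78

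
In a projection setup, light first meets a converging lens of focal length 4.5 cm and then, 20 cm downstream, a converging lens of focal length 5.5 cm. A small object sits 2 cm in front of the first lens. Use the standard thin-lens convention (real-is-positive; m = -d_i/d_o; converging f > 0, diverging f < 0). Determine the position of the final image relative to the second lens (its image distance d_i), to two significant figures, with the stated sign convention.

7.2 cm

First lens: d_i1 = 1/(1/4.5 - 1/2) = -3.600 cm.
The intermediate image is virtual, 3.600 cm to the left of lens 1, so d_o2 = L - d_i1 = 20 - (-3.600) = 23.600 cm.
Second lens: d_i2 = 1/(1/5.5 - 1/(23.600)) = 7.171 cm.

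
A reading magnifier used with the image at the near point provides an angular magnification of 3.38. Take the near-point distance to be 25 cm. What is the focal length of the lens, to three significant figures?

For the image at the near point, M = 1 + D/f.
f = D/(M - 1) = 25/(3.38 - 1) = 10.504 cm.

10.5 cm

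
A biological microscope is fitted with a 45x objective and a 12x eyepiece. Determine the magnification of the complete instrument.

540

The overall magnification of a compound microscope is the product of the objective and eyepiece magnifications:
M = M_obj x M_eye = 45 x 12 = 540.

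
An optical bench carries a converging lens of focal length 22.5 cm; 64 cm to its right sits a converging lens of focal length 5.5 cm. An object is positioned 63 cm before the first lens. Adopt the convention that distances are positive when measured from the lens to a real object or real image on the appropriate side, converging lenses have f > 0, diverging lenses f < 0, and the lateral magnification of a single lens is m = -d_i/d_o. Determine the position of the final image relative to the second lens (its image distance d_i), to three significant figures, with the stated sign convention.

6.79 cm

First lens: d_i1 = 1/(1/22.5 - 1/63) = 35.000 cm.
Object distance for lens 2: d_o2 = 64 - 35.000 = 29.000 cm.
Second lens: d_i2 = 1/(1/5.5 - 1/(29.000)) = 6.787 cm.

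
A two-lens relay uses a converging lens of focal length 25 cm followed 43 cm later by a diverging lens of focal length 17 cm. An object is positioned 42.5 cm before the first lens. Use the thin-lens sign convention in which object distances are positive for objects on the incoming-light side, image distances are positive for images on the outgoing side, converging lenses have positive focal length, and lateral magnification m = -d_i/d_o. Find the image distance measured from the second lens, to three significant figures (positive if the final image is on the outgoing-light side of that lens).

Applying the thin-lens equation to the first lens, 1/25 = 1/42.5 + 1/d_i1, which gives d_i1 = 60.714 cm.
Since 60.714 cm > 43 cm, the first image lies past the second lens and serves as a virtual object: d_o2 = L - d_i1 = -17.714 cm.
Applying the thin-lens equation again with f_2 = -17 cm and d_o2 = -17.714 cm gives d_i2 = -421.600 cm.

-422 cm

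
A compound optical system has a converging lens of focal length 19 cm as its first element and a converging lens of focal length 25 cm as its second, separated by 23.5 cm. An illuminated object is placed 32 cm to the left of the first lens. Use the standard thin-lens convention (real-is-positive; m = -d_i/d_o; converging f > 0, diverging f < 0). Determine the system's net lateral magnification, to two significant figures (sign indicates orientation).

-0.76

First lens: d_i1 = 1/(1/19 - 1/32) = 46.769 cm.
m_1 = -(46.769)/32 = -1.4615.
Since 46.769 cm > 23.5 cm, the first image lies past the second lens and serves as a virtual object: d_o2 = L - d_i1 = -23.269 cm.
Second lens: d_i2 = 1/(1/25 - 1/(-23.269)) = 12.052 cm.
m_2 = -(12.052)/(-23.269) = 0.5179.
Total m = m_1 x m_2 = (-1.4615)(0.5179) = -0.7570.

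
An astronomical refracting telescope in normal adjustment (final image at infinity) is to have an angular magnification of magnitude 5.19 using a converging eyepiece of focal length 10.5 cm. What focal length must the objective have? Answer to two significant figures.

|M| = f_obj/|f_eye|, so f_obj = |M| x |f_eye| = 5.19 x 10.5 = 54.495 cm.

54 cm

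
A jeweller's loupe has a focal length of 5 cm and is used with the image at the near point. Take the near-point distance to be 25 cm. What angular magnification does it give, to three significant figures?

M = 1 + D/f = 1 + 25/5 = 6.000.

6.00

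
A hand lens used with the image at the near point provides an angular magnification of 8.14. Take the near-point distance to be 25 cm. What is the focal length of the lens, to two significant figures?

3.5 cm

For the image at the near point, M = 1 + D/f.
f = D/(M - 1) = 25/(8.14 - 1) = 3.501 cm.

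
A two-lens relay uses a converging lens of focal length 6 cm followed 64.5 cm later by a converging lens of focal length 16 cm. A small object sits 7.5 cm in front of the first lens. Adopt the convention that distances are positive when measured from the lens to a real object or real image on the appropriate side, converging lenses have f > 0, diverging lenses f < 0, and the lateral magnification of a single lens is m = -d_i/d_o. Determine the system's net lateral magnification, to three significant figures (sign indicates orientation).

Applying the thin-lens equation to the first lens, 1/6 = 1/7.5 + 1/d_i1, which gives d_i1 = 30.000 cm.
Its lateral magnification is m_1 = -d_i1/d_o1 = -(30.000)/7.5 = -4.0000.
That image sits 34.500 cm in front of the second lens, so d_o2 = 34.500 cm.
Applying the thin-lens equation again with f_2 = 16 cm and d_o2 = 34.500 cm gives d_i2 = 29.838 cm.
m_2 = -(29.838)/(34.500) = -0.8649.
The system's lateral magnification is m_1 m_2 = (-4.0000)(-0.8649) = 3.4595.

3.46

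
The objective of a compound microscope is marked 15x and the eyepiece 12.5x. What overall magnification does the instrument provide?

187.5

The overall magnification of a compound microscope is the product of the objective and eyepiece magnifications:
M = M_obj x M_eye = 15 x 12.5 = 187.5.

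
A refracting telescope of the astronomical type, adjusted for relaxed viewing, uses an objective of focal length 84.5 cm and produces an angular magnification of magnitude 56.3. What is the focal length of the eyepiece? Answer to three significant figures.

1.50 cm

|M| = f_obj/f_eye, so f_eye = f_obj/|M| = 84.5/56.3 = 1.501 cm.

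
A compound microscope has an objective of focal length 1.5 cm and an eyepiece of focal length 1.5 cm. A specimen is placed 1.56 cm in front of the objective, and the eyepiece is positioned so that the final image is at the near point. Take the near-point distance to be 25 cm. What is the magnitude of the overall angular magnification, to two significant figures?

440

Objective: 1/d_i = 1/f_obj - 1/d_o = 1/1.5 - 1/1.56 = 0.02564 cm^-1, so d_i = 39.000 cm.
m_obj = -d_i/d_o = -39.000/1.56 = -25.000.
Eyepiece angular magnification (image at near point): M_eye = 1 + D/f_e = 1 + 25/1.5 = 17.667.
Overall M = m_obj x M_eye = (-25.000)(17.667) = -441.67.
|M| = 441.67.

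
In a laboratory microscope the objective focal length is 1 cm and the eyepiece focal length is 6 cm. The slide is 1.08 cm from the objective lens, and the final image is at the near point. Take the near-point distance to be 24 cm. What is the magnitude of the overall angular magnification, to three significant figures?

Objective: 1/d_i = 1/f_obj - 1/d_o = 1/1 - 1/1.08 = 0.07407 cm^-1, so d_i = 13.500 cm.
m_obj = -d_i/d_o = -13.500/1.08 = -12.500.
Eyepiece angular magnification (image at near point): M_eye = 1 + D/f_e = 1 + 24/6 = 5.000.
Overall M = m_obj x M_eye = (-12.500)(5.000) = -62.50.
|M| = 62.50.

62.5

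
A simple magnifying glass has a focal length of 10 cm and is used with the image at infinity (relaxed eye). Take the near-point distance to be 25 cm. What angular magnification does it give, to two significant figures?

M = D/f = 25/10 = 2.500.

2.5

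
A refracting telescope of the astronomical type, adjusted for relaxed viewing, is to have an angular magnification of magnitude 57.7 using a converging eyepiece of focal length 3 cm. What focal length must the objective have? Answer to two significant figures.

|M| = f_obj/|f_eye|, so f_obj = |M| x |f_eye| = 57.7 x 3 = 173.100 cm.

170 cm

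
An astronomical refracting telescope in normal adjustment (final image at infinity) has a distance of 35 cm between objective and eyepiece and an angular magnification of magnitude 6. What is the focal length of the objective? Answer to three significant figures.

In normal adjustment the tube length equals f_obj + f_eye and |M| = f_obj/f_eye.
So f_obj = 6 f_eye and 6 f_eye + f_eye = 35 cm, giving f_eye = 35/7 = 5.000 cm and f_obj = 30.000 cm.

30.0 cm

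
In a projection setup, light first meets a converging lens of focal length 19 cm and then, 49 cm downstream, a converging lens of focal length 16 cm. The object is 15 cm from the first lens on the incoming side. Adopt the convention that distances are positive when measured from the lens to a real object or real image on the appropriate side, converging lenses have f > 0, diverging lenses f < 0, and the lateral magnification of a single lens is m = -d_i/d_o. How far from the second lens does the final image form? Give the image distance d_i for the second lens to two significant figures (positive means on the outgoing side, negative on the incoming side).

Applying the thin-lens equation to the first lens, 1/19 = 1/15 + 1/d_i1, which gives d_i1 = -71.250 cm.
With d_i1 < 0 the first image is virtual and lies on the object side; the object distance for lens 2 is d_o2 = 49 - (-71.250) = 120.250 cm.
Applying the thin-lens equation again with f_2 = 16 cm and d_o2 = 120.250 cm gives d_i2 = 18.456 cm.

18 cm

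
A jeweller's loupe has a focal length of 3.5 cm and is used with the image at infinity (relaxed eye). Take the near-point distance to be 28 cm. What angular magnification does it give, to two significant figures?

M = D/f = 28/3.5 = 8.000.

8.0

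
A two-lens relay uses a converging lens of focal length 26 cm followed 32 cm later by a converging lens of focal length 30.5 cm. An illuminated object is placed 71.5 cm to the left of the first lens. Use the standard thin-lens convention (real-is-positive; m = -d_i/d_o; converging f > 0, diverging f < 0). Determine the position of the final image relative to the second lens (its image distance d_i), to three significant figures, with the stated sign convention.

First lens: d_i1 = 1/(1/26 - 1/71.5) = 40.857 cm.
This image would form 40.857 cm past lens 1, i.e. 8.857 cm beyond lens 2, so it is a virtual object for lens 2: d_o2 = 32 - 40.857 = -8.857 cm.
Second lens: d_i2 = 1/(1/30.5 - 1/(-8.857)) = 6.864 cm.

6.86 cm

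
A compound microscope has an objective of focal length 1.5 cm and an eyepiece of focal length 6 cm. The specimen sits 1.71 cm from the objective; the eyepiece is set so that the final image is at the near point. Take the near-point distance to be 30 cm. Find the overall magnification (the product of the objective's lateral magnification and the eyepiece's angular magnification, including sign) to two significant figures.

Objective: 1/d_i = 1/f_obj - 1/d_o = 1/1.5 - 1/1.71 = 0.08187 cm^-1, so d_i = 12.214 cm.
m_obj = -d_i/d_o = -12.214/1.71 = -7.143.
Eyepiece angular magnification (image at near point): M_eye = 1 + D/f_e = 1 + 30/6 = 6.000.
Overall M = m_obj x M_eye = (-7.143)(6.000) = -42.86.

-43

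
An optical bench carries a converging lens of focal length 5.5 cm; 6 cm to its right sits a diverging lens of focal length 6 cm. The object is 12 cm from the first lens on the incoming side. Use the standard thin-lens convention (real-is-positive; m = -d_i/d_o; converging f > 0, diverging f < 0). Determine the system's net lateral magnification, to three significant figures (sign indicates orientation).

-2.75

First lens: d_i1 = 1/(1/5.5 - 1/12) = 10.154 cm.
m_1 = -(10.154)/12 = -0.8462.
This image would form 10.154 cm past lens 1, i.e. 4.154 cm beyond lens 2, so it is a virtual object for lens 2: d_o2 = 6 - 10.154 = -4.154 cm.
Second lens: d_i2 = 1/(1/(-6) - 1/(-4.154)) = 13.500 cm.
m_2 = -(13.500)/(-4.154) = 3.2500.
Overall magnification: m = m_1 m_2 = -2.7500.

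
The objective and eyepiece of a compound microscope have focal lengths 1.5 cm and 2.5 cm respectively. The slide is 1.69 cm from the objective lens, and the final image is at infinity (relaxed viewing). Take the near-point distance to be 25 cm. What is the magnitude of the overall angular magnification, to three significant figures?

78.9

Objective: 1/d_i = 1/f_obj - 1/d_o = 1/1.5 - 1/1.69 = 0.07495 cm^-1, so d_i = 13.342 cm.
m_obj = -d_i/d_o = -13.342/1.69 = -7.895.
Eyepiece angular magnification (image at infinity): M_eye = D/f_e = 25/2.5 = 10.000.
Overall M = m_obj x M_eye = (-7.895)(10.000) = -78.95.
|M| = 78.95.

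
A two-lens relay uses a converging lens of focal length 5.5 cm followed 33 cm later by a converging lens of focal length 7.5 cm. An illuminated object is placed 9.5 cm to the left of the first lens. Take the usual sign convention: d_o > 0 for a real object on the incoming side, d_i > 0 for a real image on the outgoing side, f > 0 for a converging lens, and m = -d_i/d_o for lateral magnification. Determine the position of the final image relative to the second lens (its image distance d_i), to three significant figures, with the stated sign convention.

12.0 cm

Lens 1: 1/d_i1 = 1/f_1 - 1/d_o1 = 1/5.5 - 1/9.5 = 0.07656 cm^-1, so d_i1 = 13.062 cm.
The intermediate image is 13.062 cm to the right of lens 1, so d_o2 = L - d_i1 = 33 - 13.062 = 19.938 cm.
Lens 2: 1/d_i2 = 1/f_2 - 1/d_o2 = 1/7.5 - 1/(19.938) = 0.08318 cm^-1, so d_i2 = 12.023 cm.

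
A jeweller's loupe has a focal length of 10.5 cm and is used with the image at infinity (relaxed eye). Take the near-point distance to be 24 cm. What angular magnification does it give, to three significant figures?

2.29

M = D/f = 24/10.5 = 2.286.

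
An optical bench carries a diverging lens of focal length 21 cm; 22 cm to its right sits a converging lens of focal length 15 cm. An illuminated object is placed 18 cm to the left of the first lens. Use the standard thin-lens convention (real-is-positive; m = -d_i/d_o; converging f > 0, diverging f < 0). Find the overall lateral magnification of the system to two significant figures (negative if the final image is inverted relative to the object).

-0.48

First lens: d_i1 = 1/(1/(-21) - 1/18) = -9.692 cm.
m_1 = -(-9.692)/18 = 0.5385.
With d_i1 < 0 the first image is virtual and lies on the object side; the object distance for lens 2 is d_o2 = 22 - (-9.692) = 31.692 cm.
Second lens: d_i2 = 1/(1/15 - 1/(31.692)) = 28.479 cm.
m_2 = -(28.479)/(31.692) = -0.8986.
Overall magnification: m = m_1 m_2 = -0.4839.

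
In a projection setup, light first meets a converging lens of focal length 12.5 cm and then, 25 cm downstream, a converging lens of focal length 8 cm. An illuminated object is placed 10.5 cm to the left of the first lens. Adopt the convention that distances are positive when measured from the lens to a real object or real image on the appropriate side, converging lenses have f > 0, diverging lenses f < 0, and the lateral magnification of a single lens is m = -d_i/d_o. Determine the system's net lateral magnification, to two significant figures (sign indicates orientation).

-0.61

Applying the thin-lens equation to the first lens, 1/12.5 = 1/10.5 + 1/d_i1, which gives d_i1 = -65.625 cm.
Its lateral magnification is m_1 = -d_i1/d_o1 = -(-65.625)/10.5 = 6.2500.
The intermediate image is virtual, 65.625 cm to the left of lens 1, so d_o2 = L - d_i1 = 25 - (-65.625) = 90.625 cm.
Applying the thin-lens equation again with f_2 = 8 cm and d_o2 = 90.625 cm gives d_i2 = 8.775 cm.
m_2 = -(8.775)/(90.625) = -0.0968.
The system's lateral magnification is m_1 m_2 = (6.2500)(-0.0968) = -0.6051.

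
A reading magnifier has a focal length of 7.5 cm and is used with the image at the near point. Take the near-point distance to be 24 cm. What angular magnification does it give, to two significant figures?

M = 1 + D/f = 1 + 24/7.5 = 4.200.

4.2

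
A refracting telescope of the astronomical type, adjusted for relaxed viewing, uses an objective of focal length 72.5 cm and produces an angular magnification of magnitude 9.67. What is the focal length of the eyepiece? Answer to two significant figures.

7.5 cm

|M| = f_obj/f_eye, so f_eye = f_obj/|M| = 72.5/9.67 = 7.497 cm.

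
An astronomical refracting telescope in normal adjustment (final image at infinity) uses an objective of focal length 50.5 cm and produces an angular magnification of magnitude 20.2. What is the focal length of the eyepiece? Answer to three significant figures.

2.50 cm

|M| = f_obj/f_eye, so f_eye = f_obj/|M| = 50.5/20.2 = 2.500 cm.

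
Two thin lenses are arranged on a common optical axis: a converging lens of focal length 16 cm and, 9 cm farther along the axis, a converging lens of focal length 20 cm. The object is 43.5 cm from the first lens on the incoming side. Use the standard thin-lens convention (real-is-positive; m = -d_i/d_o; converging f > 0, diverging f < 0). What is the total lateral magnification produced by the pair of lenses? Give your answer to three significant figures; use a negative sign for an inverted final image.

-0.320

Applying the thin-lens equation to the first lens, 1/16 = 1/43.5 + 1/d_i1, which gives d_i1 = 25.309 cm.
Its lateral magnification is m_1 = -d_i1/d_o1 = -(25.309)/43.5 = -0.5818.
Since 25.309 cm > 9 cm, the first image lies past the second lens and serves as a virtual object: d_o2 = L - d_i1 = -16.309 cm.
Applying the thin-lens equation again with f_2 = 20 cm and d_o2 = -16.309 cm gives d_i2 = 8.983 cm.
m_2 = -(8.983)/(-16.309) = 0.5508.
Total m = m_1 x m_2 = (-0.5818)(0.5508) = -0.3205.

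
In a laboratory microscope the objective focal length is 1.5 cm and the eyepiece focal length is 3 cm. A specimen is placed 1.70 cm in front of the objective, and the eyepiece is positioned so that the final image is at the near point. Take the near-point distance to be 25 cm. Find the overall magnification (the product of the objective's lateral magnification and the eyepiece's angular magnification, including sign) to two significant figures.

-70

Objective: 1/d_i = 1/f_obj - 1/d_o = 1/1.5 - 1/1.70 = 0.07843 cm^-1, so d_i = 12.750 cm.
m_obj = -d_i/d_o = -12.750/1.70 = -7.500.
Eyepiece angular magnification (image at near point): M_eye = 1 + D/f_e = 1 + 25/3 = 9.333.
Overall M = m_obj x M_eye = (-7.500)(9.333) = -70.00.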